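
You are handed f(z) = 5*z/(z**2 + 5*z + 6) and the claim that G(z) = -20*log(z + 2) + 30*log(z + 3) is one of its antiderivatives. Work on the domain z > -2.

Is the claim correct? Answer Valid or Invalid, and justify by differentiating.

d/dz[G] = 10*z/(z**2 + 5*z + 6)
d/dz[G] - f(z) = 5*z/(z**2 + 5*z + 6) != 0.

Invalid: d/dz[G] - f = 5*z/(z**2 + 5*z + 6), which is not 0.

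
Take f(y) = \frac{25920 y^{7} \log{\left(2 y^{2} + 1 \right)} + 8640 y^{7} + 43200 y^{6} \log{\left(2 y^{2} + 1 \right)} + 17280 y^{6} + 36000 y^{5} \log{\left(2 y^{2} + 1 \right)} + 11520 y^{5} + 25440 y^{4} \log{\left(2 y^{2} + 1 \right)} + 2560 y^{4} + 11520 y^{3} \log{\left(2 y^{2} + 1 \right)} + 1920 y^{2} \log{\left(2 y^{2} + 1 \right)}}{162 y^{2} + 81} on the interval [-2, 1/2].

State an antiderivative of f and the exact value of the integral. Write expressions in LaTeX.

Antiderivative: F(y) = \frac{80 y^{3} \left(3 y + 2\right)^{3} \log{\left(2 y^{2} + 1 \right)}}{81}; value = - \frac{40960 \log{\left(9 \right)}}{81} + \frac{1715 \log{\left(\frac{3}{2} \right)}}{324}

Recognize the product-rule pattern: f = u'v + uv' with u = - \frac{10 \left(- 2 y^{2} - \frac{4 y}{3}\right)^{3}}{3}, v = \log{\left(2 y^{2} + 1 \right)}, so integration by parts undoes it.
F(y) = \frac{80 y^{3} \left(3 y + 2\right)^{3} \log{\left(2 y^{2} + 1 \right)}}{81} is an antiderivative of f.
Check: d/dy[\frac{80 y^{3} \left(3 y + 2\right)^{3} \log{\left(2 y^{2} + 1 \right)}}{81}] = \frac{25920 y^{7} \log{\left(2 y^{2} + 1 \right)} + 8640 y^{7} + 43200 y^{6} \log{\left(2 y^{2} + 1 \right)} + 17280 y^{6} + 36000 y^{5} \log{\left(2 y^{2} + 1 \right)} + 11520 y^{5} + 25440 y^{4} \log{\left(2 y^{2} + 1 \right)} + 2560 y^{4} + 11520 y^{3} \log{\left(2 y^{2} + 1 \right)} + 1920 y^{2} \log{\left(2 y^{2} + 1 \right)}}{162 y^{2} + 81} = f(y).
F(1/2) = \frac{1715 \log{\left(\frac{3}{2} \right)}}{324}; F(-2) = \frac{40960 \log{\left(9 \right)}}{81}.
Integral = F(1/2) - F(-2) = - \frac{40960 \log{\left(9 \right)}}{81} + \frac{1715 \log{\left(\frac{3}{2} \right)}}{324}.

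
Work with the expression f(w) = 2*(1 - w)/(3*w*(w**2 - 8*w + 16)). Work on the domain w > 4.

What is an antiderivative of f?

An antiderivative is F(w) = log(w)/24 - log(w - 4)/24 + 1/(2*w - 8).

The denominator factors as 3*w*(w - 4)**2; partial fractions split f into directly integrable pieces: -1/(24*(w - 4)) - 1/(2*(w - 4)**2) + 1/(24*w).
Check: d/dw[log(w)/24 - log(w - 4)/24 + 1/(2*w - 8)] = (2 - 2*w)/(3*w**3 - 24*w**2 + 48*w), which equals f(w).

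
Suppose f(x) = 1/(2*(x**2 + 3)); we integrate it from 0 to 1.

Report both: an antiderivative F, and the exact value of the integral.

Antiderivative: F(x) = sqrt(3)*atan(sqrt(3)*x/3)/6; value = sqrt(3)*pi/36

Differentiate the proposed F(x) back; it has to land on f(x) exactly.
F(x) = sqrt(3)*atan(sqrt(3)*x/3)/6 is an antiderivative of f.
Check: d/dx[sqrt(3)*atan(sqrt(3)*x/3)/6] = 1/(2*x**2 + 6), which equals f(x).
F(1) = sqrt(3)*pi/36; F(0) = 0.
Integral = F(1) - F(0) = sqrt(3)*pi/36.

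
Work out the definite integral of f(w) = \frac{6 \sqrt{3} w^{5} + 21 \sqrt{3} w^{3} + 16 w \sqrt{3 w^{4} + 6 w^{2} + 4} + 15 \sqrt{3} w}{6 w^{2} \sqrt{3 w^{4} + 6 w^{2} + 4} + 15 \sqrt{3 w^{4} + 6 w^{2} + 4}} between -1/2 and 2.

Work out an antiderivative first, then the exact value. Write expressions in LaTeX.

Check any antiderivative F(w) by computing F'(w) and comparing it with f(w).
F(w) = \frac{\sqrt{3} \left(3 \sqrt{3 w^{4} + 6 w^{2} + 4} + 8 \sqrt{3} \log{\left(w^{2} + \frac{5}{2} \right)}\right)}{18} is an antiderivative of f.
Check: d/dw[\frac{\sqrt{3} \left(3 \sqrt{3 w^{4} + 6 w^{2} + 4} + 8 \sqrt{3} \log{\left(w^{2} + \frac{5}{2} \right)}\right)}{18}] = \frac{6 \sqrt{3} w^{5} + 21 \sqrt{3} w^{3} + 16 w \sqrt{3 w^{4} + 6 w^{2} + 4} + 15 \sqrt{3} w}{6 w^{2} \sqrt{3 w^{4} + 6 w^{2} + 4} + 15 \sqrt{3 w^{4} + 6 w^{2} + 4}} = f(w).
F(2) = \frac{4 \log{\left(\frac{13}{2} \right)}}{3} + \frac{\sqrt{57}}{3}; F(-1/2) = \frac{\sqrt{273}}{24} + \frac{4 \log{\left(\frac{11}{4} \right)}}{3}.
Integral = F(2) - F(-1/2) = - \frac{4 \log{\left(\frac{11}{4} \right)}}{3} - \frac{\sqrt{273}}{24} + \frac{4 \log{\left(\frac{13}{2} \right)}}{3} + \frac{\sqrt{57}}{3}.

Antiderivative: F(w) = \frac{\sqrt{3} \left(3 \sqrt{3 w^{4} + 6 w^{2} + 4} + 8 \sqrt{3} \log{\left(w^{2} + \frac{5}{2} \right)}\right)}{18}; value = - \frac{4 \log{\left(\frac{11}{4} \right)}}{3} - \frac{\sqrt{273}}{24} + \frac{4 \log{\left(\frac{13}{2} \right)}}{3} + \frac{\sqrt{57}}{3}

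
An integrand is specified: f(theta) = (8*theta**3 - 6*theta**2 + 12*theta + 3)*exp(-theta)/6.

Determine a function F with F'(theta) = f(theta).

Recognize the product-rule pattern: f = u'v + uv' with u = -4*theta**3/3 - 3*theta**2 - 8*theta - 17/2, v = exp(-theta), so integration by parts undoes it.
Check: d/dtheta[(-8*theta**3 - 18*theta**2 - 48*theta - 51)*exp(-theta)/6] = (8*theta**3 - 6*theta**2 + 12*theta + 3)*exp(-theta)/6 = f(theta).

An antiderivative is F(theta) = (-8*theta**3 - 18*theta**2 - 48*theta - 51)*exp(-theta)/6.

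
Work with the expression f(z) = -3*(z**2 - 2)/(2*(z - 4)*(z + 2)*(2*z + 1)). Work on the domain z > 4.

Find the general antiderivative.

Factor the denominator (2*(z - 4)*(z + 2)*(2*z + 1)) and decompose: f = -7/(18*(2*z + 1)) - 1/(6*(z + 2)) - 7/(18*(z - 4)); each piece integrates to a log, atan, or power term.
Check: d/dz[-7*log(z - 4)/18 - 7*log(z + 1/2)/36 - log(z + 2)/6] = (6 - 3*z**2)/(4*z**3 - 6*z**2 - 36*z - 16), which equals f(z).

F(z) = -7*log(z - 4)/18 - 7*log(z + 1/2)/36 - log(z + 2)/6 + C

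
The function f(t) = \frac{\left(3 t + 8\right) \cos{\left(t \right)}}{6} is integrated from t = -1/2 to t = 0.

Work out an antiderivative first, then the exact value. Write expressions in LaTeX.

Check any antiderivative F(t) by computing F'(t) and comparing it with f(t).
F(t) = \frac{t \sin{\left(t \right)}}{2} + \frac{4 \sin{\left(t \right)}}{3} + \frac{\cos{\left(t \right)}}{2} is an antiderivative of f.
Check: d/dt[\frac{t \sin{\left(t \right)}}{2} + \frac{4 \sin{\left(t \right)}}{3} + \frac{\cos{\left(t \right)}}{2}] = \frac{t \cos{\left(t \right)}}{2} + \frac{4 \cos{\left(t \right)}}{3}, which equals f(t).
F(0) = \frac{1}{2}; F(-1/2) = - \frac{13 \sin{\left(\frac{1}{2} \right)}}{12} + \frac{\cos{\left(\frac{1}{2} \right)}}{2}.
Integral = F(0) - F(-1/2) = - \frac{\cos{\left(\frac{1}{2} \right)}}{2} + \frac{1}{2} + \frac{13 \sin{\left(\frac{1}{2} \right)}}{12}.

Antiderivative: F(t) = \frac{t \sin{\left(t \right)}}{2} + \frac{4 \sin{\left(t \right)}}{3} + \frac{\cos{\left(t \right)}}{2}; value = - \frac{\cos{\left(\frac{1}{2} \right)}}{2} + \frac{1}{2} + \frac{13 \sin{\left(\frac{1}{2} \right)}}{12}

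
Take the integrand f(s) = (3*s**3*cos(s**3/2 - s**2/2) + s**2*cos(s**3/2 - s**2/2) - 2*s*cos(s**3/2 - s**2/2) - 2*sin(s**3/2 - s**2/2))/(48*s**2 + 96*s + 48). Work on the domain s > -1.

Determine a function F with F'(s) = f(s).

An antiderivative is F(s) = sin(s**3/2 - s**2/2)/(24*s + 24).

f has the shape u'v + uv' for u = 1/(8*(3*s + 3)) and v = sin(s**3/2 - s**2/2) — it is the derivative of the product u*v.
Check: d/ds[sin(s**3/2 - s**2/2)/(24*s + 24)] = (3*s**3*cos(s**3/2 - s**2/2) + s**2*cos(s**3/2 - s**2/2) - 2*s*cos(s**3/2 - s**2/2) - 2*sin(s**3/2 - s**2/2))/(48*s**2 + 96*s + 48) = f(s).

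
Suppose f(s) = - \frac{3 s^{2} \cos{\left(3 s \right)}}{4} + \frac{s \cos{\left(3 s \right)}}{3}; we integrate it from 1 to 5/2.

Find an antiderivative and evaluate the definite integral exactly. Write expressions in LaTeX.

The integrand splits into summands that can be handled one at a time.
F(s) = - \frac{27 s^{2} \sin{\left(3 s \right)} - 12 s \sin{\left(3 s \right)} + 18 s \cos{\left(3 s \right)} - 6 \sin{\left(3 s \right)} - 4 \cos{\left(3 s \right)}}{108} is an antiderivative of f.
Check: d/ds[- \frac{27 s^{2} \sin{\left(3 s \right)} - 12 s \sin{\left(3 s \right)} + 18 s \cos{\left(3 s \right)} - 6 \sin{\left(3 s \right)} - 4 \cos{\left(3 s \right)}}{108}] = - \frac{3 s^{2} \cos{\left(3 s \right)}}{4} + \frac{s \cos{\left(3 s \right)}}{3} = f(s).
F(5/2) = - \frac{59 \sin{\left(\frac{15}{2} \right)}}{48} - \frac{41 \cos{\left(\frac{15}{2} \right)}}{108}; F(1) = - \frac{\sin{\left(3 \right)}}{12} - \frac{7 \cos{\left(3 \right)}}{54}.
Integral = F(5/2) - F(1) = - \frac{59 \sin{\left(\frac{15}{2} \right)}}{48} - \frac{41 \cos{\left(\frac{15}{2} \right)}}{108} + \frac{7 \cos{\left(3 \right)}}{54} + \frac{\sin{\left(3 \right)}}{12}.

Antiderivative: F(s) = - \frac{27 s^{2} \sin{\left(3 s \right)} - 12 s \sin{\left(3 s \right)} + 18 s \cos{\left(3 s \right)} - 6 \sin{\left(3 s \right)} - 4 \cos{\left(3 s \right)}}{108}; value = - \frac{59 \sin{\left(\frac{15}{2} \right)}}{48} - \frac{41 \cos{\left(\frac{15}{2} \right)}}{108} + \frac{7 \cos{\left(3 \right)}}{54} + \frac{\sin{\left(3 \right)}}{12}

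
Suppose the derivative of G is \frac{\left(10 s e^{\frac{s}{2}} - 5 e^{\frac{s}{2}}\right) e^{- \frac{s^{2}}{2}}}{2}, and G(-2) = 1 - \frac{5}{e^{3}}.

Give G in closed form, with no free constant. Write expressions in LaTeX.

The substitution u = - \frac{s^{2}}{2} + \frac{s}{2} works: G'(s) is exactly (dG/du)*(du/ds) for that inner function.
A general antiderivative is - 5 e^{- \frac{s^{2}}{2} + \frac{s}{2}} + C.
The condition gives C = 1 - \frac{5}{e^{3}} - (- \frac{5}{e^{3}}) = 1.
So G(s) = - 5 e^{\frac{s}{2}} e^{- \frac{s^{2}}{2}} + 1.
Check: d/ds[- 5 e^{\frac{s}{2}} e^{- \frac{s^{2}}{2}} + 1] = \frac{\left(10 s e^{\frac{s}{2}} - 5 e^{\frac{s}{2}}\right) e^{- \frac{s^{2}}{2}}}{2} = G'(s).

G(s) = - 5 e^{\frac{s}{2}} e^{- \frac{s^{2}}{2}} + 1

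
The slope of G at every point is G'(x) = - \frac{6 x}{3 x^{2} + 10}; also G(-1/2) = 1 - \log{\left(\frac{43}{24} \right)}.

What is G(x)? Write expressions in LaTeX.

The substitution u = \frac{x^{2}}{2} + \frac{5}{3} works: G'(x) is exactly (dG/du)*(du/dx) for that inner function.
A general antiderivative is - \log{\left(\frac{x^{2}}{2} + \frac{5}{3} \right)} + C.
The condition gives C = 1 - \log{\left(\frac{43}{24} \right)} - (- \log{\left(\frac{43}{24} \right)}) = 1.
So G(x) = 1 - \log{\left(\frac{x^{2}}{2} + \frac{5}{3} \right)}.
Check: d/dx[1 - \log{\left(\frac{x^{2}}{2} + \frac{5}{3} \right)}] = - \frac{6 x}{3 x^{2} + 10} = G'(x).

G(x) = 1 - \log{\left(\frac{x^{2}}{2} + \frac{5}{3} \right)}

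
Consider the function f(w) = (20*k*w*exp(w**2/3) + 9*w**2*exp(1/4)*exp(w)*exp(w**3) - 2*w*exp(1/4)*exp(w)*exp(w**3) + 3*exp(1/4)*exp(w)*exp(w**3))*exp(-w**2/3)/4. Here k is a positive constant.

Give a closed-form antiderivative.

An antiderivative is F(w) = 5*k*w**2/2 + 3*exp(1/4)*exp(w)*exp(-w**2/3)*exp(w**3)/4.

Differentiate the proposed F(w) back; it has to land on f(w) exactly.
Check: d/dw[5*k*w**2/2 + 3*exp(1/4)*exp(w)*exp(-w**2/3)*exp(w**3)/4] = (20*k*w*exp(w**2/3) + 9*w**2*exp(1/4)*exp(w)*exp(w**3) - 2*w*exp(1/4)*exp(w)*exp(w**3) + 3*exp(1/4)*exp(w)*exp(w**3))*exp(-w**2/3)/4 = f(w).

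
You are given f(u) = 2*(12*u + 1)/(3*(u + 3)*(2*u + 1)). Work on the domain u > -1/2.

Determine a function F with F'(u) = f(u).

An antiderivative is F(u) = 2*(-log(u + 1/2) + 7*log(u + 3))/3.

The denominator factors as 3*(u + 3)*(2*u + 1); partial fractions split f into directly integrable pieces: -4/(3*(2*u + 1)) + 14/(3*(u + 3)).
Check: d/du[2*(-log(u + 1/2) + 7*log(u + 3))/3] = (24*u + 2)/(6*u**2 + 21*u + 9), which equals f(u).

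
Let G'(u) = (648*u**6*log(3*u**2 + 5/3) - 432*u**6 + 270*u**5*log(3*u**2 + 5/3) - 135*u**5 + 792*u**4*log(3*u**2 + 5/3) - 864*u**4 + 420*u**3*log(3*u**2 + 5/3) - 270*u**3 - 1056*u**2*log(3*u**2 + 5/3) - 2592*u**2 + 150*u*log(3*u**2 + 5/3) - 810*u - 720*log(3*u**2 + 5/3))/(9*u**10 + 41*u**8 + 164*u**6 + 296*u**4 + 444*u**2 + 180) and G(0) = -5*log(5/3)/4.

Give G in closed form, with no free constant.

G(u) = -12*u*log(3*u**2 + 5/3)/(u**4/2 + u**2 + 3) - 15*log(3*u**2 + 5/3)/(2*u**4 + 4*u**2 + 12)

Since d/du undoes antidifferentiation here, G(u) must give back the stated G'(u).
A general antiderivative is -3*(4*u + 5/4)*log(3*u**2 + 5/3)/(u**4/2 + u**2 + 3) + C.
The condition gives C = -5*log(5/3)/4 - (-5*log(5/3)/4) = 0.
So G(u) = -12*u*log(3*u**2 + 5/3)/(u**4/2 + u**2 + 3) - 15*log(3*u**2 + 5/3)/(2*u**4 + 4*u**2 + 12).
Check: d/du[-12*u*log(3*u**2 + 5/3)/(u**4/2 + u**2 + 3) - 15*log(3*u**2 + 5/3)/(2*u**4 + 4*u**2 + 12)] = (648*u**6*log(3*u**2 + 5/3) - 432*u**6 + 270*u**5*log(3*u**2 + 5/3) - 135*u**5 + 792*u**4*log(3*u**2 + 5/3) - 864*u**4 + 420*u**3*log(3*u**2 + 5/3) - 270*u**3 - 1056*u**2*log(3*u**2 + 5/3) - 2592*u**2 + 150*u*log(3*u**2 + 5/3) - 810*u - 720*log(3*u**2 + 5/3))/(9*u**10 + 41*u**8 + 164*u**6 + 296*u**4 + 444*u**2 + 180) = G'(u).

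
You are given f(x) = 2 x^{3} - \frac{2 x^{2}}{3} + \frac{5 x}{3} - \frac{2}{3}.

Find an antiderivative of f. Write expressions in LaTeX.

The integrand splits into summands that can be handled one at a time.
Check: d/dx[\frac{x^{4}}{2} - \frac{2 x^{3}}{9} + \frac{5 x^{2}}{6} - \frac{2 x}{3}] = 2 x^{3} - \frac{2 x^{2}}{3} + \frac{5 x}{3} - \frac{2}{3} = f(x).

An antiderivative is F(x) = \frac{x^{4}}{2} - \frac{2 x^{3}}{9} + \frac{5 x^{2}}{6} - \frac{2 x}{3}.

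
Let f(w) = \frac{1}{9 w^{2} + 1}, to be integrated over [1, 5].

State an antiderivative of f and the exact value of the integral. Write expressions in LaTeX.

Antiderivative: F(w) = \frac{\operatorname{atan}{\left(3 w \right)}}{3}; value = - \frac{\operatorname{atan}{\left(3 \right)}}{3} + \frac{\operatorname{atan}{\left(15 \right)}}{3}

Whatever form F(w) takes, F'(w) = f(w) is non-negotiable.
F(w) = \frac{\operatorname{atan}{\left(3 w \right)}}{3} is an antiderivative of f.
Check: d/dw[\frac{\operatorname{atan}{\left(3 w \right)}}{3}] = \frac{1}{9 w^{2} + 1} = f(w).
F(5) = \frac{\operatorname{atan}{\left(15 \right)}}{3}; F(1) = \frac{\operatorname{atan}{\left(3 \right)}}{3}.
Integral = F(5) - F(1) = - \frac{\operatorname{atan}{\left(3 \right)}}{3} + \frac{\operatorname{atan}{\left(15 \right)}}{3}.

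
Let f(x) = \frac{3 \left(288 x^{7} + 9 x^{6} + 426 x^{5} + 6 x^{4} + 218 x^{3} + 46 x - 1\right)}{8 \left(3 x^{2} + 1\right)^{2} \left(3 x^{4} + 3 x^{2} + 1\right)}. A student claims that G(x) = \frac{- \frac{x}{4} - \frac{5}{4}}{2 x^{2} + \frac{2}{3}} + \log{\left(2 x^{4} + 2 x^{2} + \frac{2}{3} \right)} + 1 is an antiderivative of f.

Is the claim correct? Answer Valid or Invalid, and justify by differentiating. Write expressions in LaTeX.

Valid - differentiating G returns exactly f.

d/dx[G] = \frac{864 x^{7} + 27 x^{6} + 1278 x^{5} + 18 x^{4} + 654 x^{3} + 138 x - 3}{216 x^{8} + 360 x^{6} + 240 x^{4} + 72 x^{2} + 8}
This equals f(x) exactly, so the claim holds.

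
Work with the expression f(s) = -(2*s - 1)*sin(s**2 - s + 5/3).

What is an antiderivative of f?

An antiderivative is F(s) = cos(s**2 - s + 5/3).

The substitution u = s**2 - s + 5/3 works: f is exactly (dF/du)*(du/ds) for that inner function.
Check: d/ds[cos(s**2 - s + 5/3)] = -2*s*sin(s**2 - s + 5/3) + sin(s**2 - s + 5/3), which equals f(s).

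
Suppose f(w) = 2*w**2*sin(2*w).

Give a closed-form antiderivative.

Whatever form F(w) takes, F'(w) = f(w) is non-negotiable.
Check: d/dw[-w**2*cos(2*w) + w*sin(2*w) + cos(2*w)/2] = 2*w**2*sin(2*w) = f(w).

An antiderivative is F(w) = -w**2*cos(2*w) + w*sin(2*w) + cos(2*w)/2.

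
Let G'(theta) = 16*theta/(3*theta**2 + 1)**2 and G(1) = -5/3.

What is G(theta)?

G'(theta) matches the chain-rule pattern g'(h)*h' with inner function h(theta) = 3*theta**2/2 + 1/2; substituting u = h(theta) collapses the integral.
A general antiderivative is -4/(3*(3*theta**2/2 + 1/2)) + C.
The condition gives C = -5/3 - (-2/3) = -1.
So G(theta) = -(9*theta**2 + 11)/(3*(3*theta**2 + 1)).
Check: d/dtheta[-(9*theta**2 + 11)/(3*(3*theta**2 + 1))] = 16*theta/(9*theta**4 + 6*theta**2 + 1), which equals G'(theta).

G(theta) = -(9*theta**2 + 11)/(3*(3*theta**2 + 1))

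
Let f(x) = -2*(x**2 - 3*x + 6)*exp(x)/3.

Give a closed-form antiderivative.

An antiderivative is F(x) = (-2*x**2 + 10*x - 22)*exp(x)/3.

Recognize the product-rule pattern: f = u'v + uv' with u = -2*x**2/3 + 10*x/3 - 22/3, v = exp(x), so integration by parts undoes it.
Check: d/dx[(-2*x**2 + 10*x - 22)*exp(x)/3] = -2*x**2*exp(x)/3 + 2*x*exp(x) - 4*exp(x), which equals f(x).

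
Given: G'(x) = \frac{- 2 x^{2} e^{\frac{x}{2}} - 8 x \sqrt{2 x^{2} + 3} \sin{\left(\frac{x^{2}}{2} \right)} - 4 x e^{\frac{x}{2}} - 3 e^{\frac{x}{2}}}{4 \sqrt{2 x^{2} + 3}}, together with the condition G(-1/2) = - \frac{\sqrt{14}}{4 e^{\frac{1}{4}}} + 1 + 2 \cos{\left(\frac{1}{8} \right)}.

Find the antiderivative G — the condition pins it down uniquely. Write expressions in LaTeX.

Recover the given G'(x) by differentiating a candidate G(x); any mismatch rules it out.
A general antiderivative is - \frac{\sqrt{2 x^{2} + 3} e^{\frac{x}{2}}}{2} + 2 \cos{\left(\frac{x^{2}}{2} \right)} + C.
The condition gives C = - \frac{\sqrt{14}}{4 e^{\frac{1}{4}}} + 1 + 2 \cos{\left(\frac{1}{8} \right)} - (- \frac{\sqrt{14}}{4 e^{\frac{1}{4}}} + 2 \cos{\left(\frac{1}{8} \right)}) = 1.
So G(x) = - \frac{\sqrt{2 x^{2} + 3} e^{\frac{x}{2}}}{2} + 2 \cos{\left(\frac{x^{2}}{2} \right)} + 1.
Check: d/dx[- \frac{\sqrt{2 x^{2} + 3} e^{\frac{x}{2}}}{2} + 2 \cos{\left(\frac{x^{2}}{2} \right)} + 1] = \frac{- 2 x^{2} e^{\frac{x}{2}} - 8 x \sqrt{2 x^{2} + 3} \sin{\left(\frac{x^{2}}{2} \right)} - 4 x e^{\frac{x}{2}} - 3 e^{\frac{x}{2}}}{4 \sqrt{2 x^{2} + 3}} = G'(x).

G(x) = - \frac{\sqrt{2 x^{2} + 3} e^{\frac{x}{2}}}{2} + 2 \cos{\left(\frac{x^{2}}{2} \right)} + 1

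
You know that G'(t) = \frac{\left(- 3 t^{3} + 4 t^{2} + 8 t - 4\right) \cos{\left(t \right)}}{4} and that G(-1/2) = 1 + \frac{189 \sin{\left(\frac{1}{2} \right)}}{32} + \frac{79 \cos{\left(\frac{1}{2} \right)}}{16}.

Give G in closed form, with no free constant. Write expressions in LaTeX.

G(t) = - \frac{3 t^{3} \sin{\left(t \right)}}{4} + t^{2} \sin{\left(t \right)} - \frac{9 t^{2} \cos{\left(t \right)}}{4} + \frac{13 t \sin{\left(t \right)}}{2} + 2 t \cos{\left(t \right)} - 3 \sin{\left(t \right)} + \frac{13 \cos{\left(t \right)}}{2} + 1

Differentiate the proposed G(t) back; it has to land on the given G'(t).
A general antiderivative is - \frac{3 t^{3} \sin{\left(t \right)}}{4} + t^{2} \sin{\left(t \right)} - \frac{9 t^{2} \cos{\left(t \right)}}{4} + \frac{13 t \sin{\left(t \right)}}{2} + 2 t \cos{\left(t \right)} - 3 \sin{\left(t \right)} + \frac{13 \cos{\left(t \right)}}{2} + C.
The condition gives C = 1 + \frac{189 \sin{\left(\frac{1}{2} \right)}}{32} + \frac{79 \cos{\left(\frac{1}{2} \right)}}{16} - (\frac{189 \sin{\left(\frac{1}{2} \right)}}{32} + \frac{79 \cos{\left(\frac{1}{2} \right)}}{16}) = 1.
So G(t) = - \frac{3 t^{3} \sin{\left(t \right)}}{4} + t^{2} \sin{\left(t \right)} - \frac{9 t^{2} \cos{\left(t \right)}}{4} + \frac{13 t \sin{\left(t \right)}}{2} + 2 t \cos{\left(t \right)} - 3 \sin{\left(t \right)} + \frac{13 \cos{\left(t \right)}}{2} + 1.
Check: d/dt[- \frac{3 t^{3} \sin{\left(t \right)}}{4} + t^{2} \sin{\left(t \right)} - \frac{9 t^{2} \cos{\left(t \right)}}{4} + \frac{13 t \sin{\left(t \right)}}{2} + 2 t \cos{\left(t \right)} - 3 \sin{\left(t \right)} + \frac{13 \cos{\left(t \right)}}{2} + 1] = - \frac{3 t^{3} \cos{\left(t \right)}}{4} + t^{2} \cos{\left(t \right)} + 2 t \cos{\left(t \right)} - \cos{\left(t \right)}, which equals G'(t).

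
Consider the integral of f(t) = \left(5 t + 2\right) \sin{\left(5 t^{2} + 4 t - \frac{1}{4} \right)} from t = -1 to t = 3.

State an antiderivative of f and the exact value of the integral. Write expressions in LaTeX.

The substitution u = 5 t^{2} + 4 t - \frac{1}{4} works: f is exactly (dF/du)*(du/dt) for that inner function.
F(t) = - \frac{\cos{\left(5 t^{2} + 4 t - \frac{1}{4} \right)}}{2} is an antiderivative of f.
Check: d/dt[- \frac{\cos{\left(5 t^{2} + 4 t - \frac{1}{4} \right)}}{2}] = 5 t \sin{\left(5 t^{2} + 4 t - \frac{1}{4} \right)} + 2 \sin{\left(5 t^{2} + 4 t - \frac{1}{4} \right)}, which equals f(t).
F(3) = - \frac{\cos{\left(\frac{227}{4} \right)}}{2}; F(-1) = - \frac{\cos{\left(\frac{3}{4} \right)}}{2}.
Integral = F(3) - F(-1) = - \frac{\cos{\left(\frac{227}{4} \right)}}{2} + \frac{\cos{\left(\frac{3}{4} \right)}}{2}.

Antiderivative: F(t) = - \frac{\cos{\left(5 t^{2} + 4 t - \frac{1}{4} \right)}}{2}; value = - \frac{\cos{\left(\frac{227}{4} \right)}}{2} + \frac{\cos{\left(\frac{3}{4} \right)}}{2}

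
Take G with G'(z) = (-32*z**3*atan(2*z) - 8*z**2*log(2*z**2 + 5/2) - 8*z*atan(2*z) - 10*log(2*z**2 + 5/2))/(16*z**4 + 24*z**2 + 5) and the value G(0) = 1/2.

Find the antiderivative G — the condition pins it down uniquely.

G(z) = -log(2*z**2 + 5/2)*atan(2*z) + 1/2

G'(z) has the shape u'v + uv' for u = -atan(2*z) and v = log(2*z**2 + 5/2) — it is the derivative of the product u*v.
A general antiderivative is -log(2*z**2 + 5/2)*atan(2*z) + C.
The condition gives C = 1/2 - (0) = 1/2.
So G(z) = -log(2*z**2 + 5/2)*atan(2*z) + 1/2.
Check: d/dz[-log(2*z**2 + 5/2)*atan(2*z) + 1/2] = (-32*z**3*atan(2*z) - 8*z**2*log(2*z**2 + 5/2) - 8*z*atan(2*z) - 10*log(2*z**2 + 5/2))/(16*z**4 + 24*z**2 + 5) = G'(z).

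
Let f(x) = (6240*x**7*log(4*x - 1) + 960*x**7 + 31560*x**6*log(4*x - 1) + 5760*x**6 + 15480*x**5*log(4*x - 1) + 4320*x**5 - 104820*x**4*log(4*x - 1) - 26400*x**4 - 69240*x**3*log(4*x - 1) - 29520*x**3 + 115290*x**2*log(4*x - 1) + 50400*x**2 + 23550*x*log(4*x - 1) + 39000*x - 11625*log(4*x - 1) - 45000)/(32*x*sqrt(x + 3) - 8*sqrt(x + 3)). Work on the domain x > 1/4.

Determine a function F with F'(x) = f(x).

An antiderivative is F(x) = -15*sqrt(x + 3)*(-2*x**2 - 2*x + 5)**3*log(4*x - 1)/4.

Whatever form F(x) takes, F'(x) = f(x) is non-negotiable.
Check: d/dx[-15*sqrt(x + 3)*(-2*x**2 - 2*x + 5)**3*log(4*x - 1)/4] = (6240*x**7*log(4*x - 1) + 960*x**7 + 31560*x**6*log(4*x - 1) + 5760*x**6 + 15480*x**5*log(4*x - 1) + 4320*x**5 - 104820*x**4*log(4*x - 1) - 26400*x**4 - 69240*x**3*log(4*x - 1) - 29520*x**3 + 115290*x**2*log(4*x - 1) + 50400*x**2 + 23550*x*log(4*x - 1) + 39000*x - 11625*log(4*x - 1) - 45000)/(32*x*sqrt(x + 3) - 8*sqrt(x + 3)) = f(x).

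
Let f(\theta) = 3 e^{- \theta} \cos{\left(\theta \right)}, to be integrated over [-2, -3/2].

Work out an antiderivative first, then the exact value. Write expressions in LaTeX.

Antiderivative: F(\theta) = \frac{3 \left(\sin{\left(\theta \right)} - \cos{\left(\theta \right)}\right) e^{- \theta}}{2}; value = - \frac{3 e^{\frac{3}{2}} \sin{\left(\frac{3}{2} \right)}}{2} + \frac{3 e^{2} \cos{\left(2 \right)}}{2} - \frac{3 e^{\frac{3}{2}} \cos{\left(\frac{3}{2} \right)}}{2} + \frac{3 e^{2} \sin{\left(2 \right)}}{2}

For F(\theta) to be correct the identity F'(\theta) - f(\theta) = 0 must hold.
F(\theta) = \frac{3 \left(\sin{\left(\theta \right)} - \cos{\left(\theta \right)}\right) e^{- \theta}}{2} is an antiderivative of f.
Check: d/d\theta[\frac{3 \left(\sin{\left(\theta \right)} - \cos{\left(\theta \right)}\right) e^{- \theta}}{2}] = 3 e^{- \theta} \cos{\left(\theta \right)} = f(\theta).
F(-3/2) = - \frac{3 e^{\frac{3}{2}} \sin{\left(\frac{3}{2} \right)}}{2} - \frac{3 e^{\frac{3}{2}} \cos{\left(\frac{3}{2} \right)}}{2}; F(-2) = - \frac{3 e^{2} \sin{\left(2 \right)}}{2} - \frac{3 e^{2} \cos{\left(2 \right)}}{2}.
Integral = F(-3/2) - F(-2) = - \frac{3 e^{\frac{3}{2}} \sin{\left(\frac{3}{2} \right)}}{2} + \frac{3 e^{2} \cos{\left(2 \right)}}{2} - \frac{3 e^{\frac{3}{2}} \cos{\left(\frac{3}{2} \right)}}{2} + \frac{3 e^{2} \sin{\left(2 \right)}}{2}.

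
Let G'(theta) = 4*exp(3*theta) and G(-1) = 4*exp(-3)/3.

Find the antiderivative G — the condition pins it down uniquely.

G(theta) = 4*exp(3*theta)/3

Since d/dtheta undoes antidifferentiation here, G(theta) must give back the stated G'(theta).
A general antiderivative is 4*exp(3*theta)/3 + C.
The condition gives C = 4*exp(-3)/3 - (4*exp(-3)/3) = 0.
So G(theta) = 4*exp(3*theta)/3.
Check: d/dtheta[4*exp(3*theta)/3] = 4*exp(3*theta) = G'(theta).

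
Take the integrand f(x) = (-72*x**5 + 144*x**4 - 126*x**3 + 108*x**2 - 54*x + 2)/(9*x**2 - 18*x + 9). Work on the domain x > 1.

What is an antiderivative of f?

An antiderivative is F(x) = -2*x**4 - 3*x**2 - 2/(9*x - 9).

Since d/dx undoes antidifferentiation here, F'(x) = f(x) is required of F(x).
Check: d/dx[-2*x**4 - 3*x**2 - 2/(9*x - 9)] = (-72*x**5 + 144*x**4 - 126*x**3 + 108*x**2 - 54*x + 2)/(9*x**2 - 18*x + 9) = f(x).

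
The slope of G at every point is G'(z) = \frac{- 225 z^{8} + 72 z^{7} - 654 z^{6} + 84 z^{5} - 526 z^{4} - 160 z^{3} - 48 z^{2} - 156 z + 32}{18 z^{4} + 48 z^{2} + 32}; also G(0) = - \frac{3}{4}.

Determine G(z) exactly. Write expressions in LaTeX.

G(z) = - \frac{15 z^{7} - 6 z^{6} + 26 z^{5} + 10 z^{4} + 2 z^{3} + 24 z^{2} - 8 z + 6}{2 \left(3 z^{2} + 4\right)}

The proposed G(z) is checked by its d/dz: the result must match the given G'(z).
A general antiderivative is - \frac{5 z^{5}}{2} + z^{4} - z^{3} - 3 z^{2} + z - \frac{1}{z^{2} + \frac{4}{3}} + C.
The condition gives C = - \frac{3}{4} - (- \frac{3}{4}) = 0.
So G(z) = - \frac{15 z^{7} - 6 z^{6} + 26 z^{5} + 10 z^{4} + 2 z^{3} + 24 z^{2} - 8 z + 6}{2 \left(3 z^{2} + 4\right)}.
Check: d/dz[- \frac{15 z^{7} - 6 z^{6} + 26 z^{5} + 10 z^{4} + 2 z^{3} + 24 z^{2} - 8 z + 6}{2 \left(3 z^{2} + 4\right)}] = \frac{- 225 z^{8} + 72 z^{7} - 654 z^{6} + 84 z^{5} - 526 z^{4} - 160 z^{3} - 48 z^{2} - 156 z + 32}{18 z^{4} + 48 z^{2} + 32} = G'(z).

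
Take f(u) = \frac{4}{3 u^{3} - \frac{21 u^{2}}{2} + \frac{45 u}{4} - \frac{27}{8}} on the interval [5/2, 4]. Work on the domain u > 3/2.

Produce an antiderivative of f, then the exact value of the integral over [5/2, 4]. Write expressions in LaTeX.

The denominator factors as 3 \left(2 u - 3\right)^{2} \left(2 u - 1\right); partial fractions split f into directly integrable pieces: \frac{8}{3 \left(2 u - 1\right)} - \frac{8}{3 \left(2 u - 3\right)} + \frac{16}{3 \left(2 u - 3\right)^{2}}.
F(u) = \frac{- 8 u \log{\left(u - \frac{3}{2} \right)} + 8 u \log{\left(u - \frac{1}{2} \right)} + 12 \log{\left(u - \frac{3}{2} \right)} - 12 \log{\left(u - \frac{1}{2} \right)} - 8}{6 u - 9} is an antiderivative of f.
Check: d/du[\frac{- 8 u \log{\left(u - \frac{3}{2} \right)} + 8 u \log{\left(u - \frac{1}{2} \right)} + 12 \log{\left(u - \frac{3}{2} \right)} - 12 \log{\left(u - \frac{1}{2} \right)} - 8}{6 u - 9}] = \frac{32}{24 u^{3} - 84 u^{2} + 90 u - 27}, which equals f(u).
F(4) = - \frac{4 \log{\left(\frac{5}{2} \right)}}{3} - \frac{8}{15} + \frac{4 \log{\left(\frac{7}{2} \right)}}{3}; F(5/2) = - \frac{4}{3} + \frac{4 \log{\left(2 \right)}}{3}.
Integral = F(4) - F(5/2) = - \frac{4 \log{\left(\frac{5}{2} \right)}}{3} - \frac{4 \log{\left(2 \right)}}{3} + \frac{4}{5} + \frac{4 \log{\left(\frac{7}{2} \right)}}{3}.

Antiderivative: F(u) = \frac{- 8 u \log{\left(u - \frac{3}{2} \right)} + 8 u \log{\left(u - \frac{1}{2} \right)} + 12 \log{\left(u - \frac{3}{2} \right)} - 12 \log{\left(u - \frac{1}{2} \right)} - 8}{6 u - 9}; value = - \frac{4 \log{\left(\frac{5}{2} \right)}}{3} - \frac{4 \log{\left(2 \right)}}{3} + \frac{4}{5} + \frac{4 \log{\left(\frac{7}{2} \right)}}{3}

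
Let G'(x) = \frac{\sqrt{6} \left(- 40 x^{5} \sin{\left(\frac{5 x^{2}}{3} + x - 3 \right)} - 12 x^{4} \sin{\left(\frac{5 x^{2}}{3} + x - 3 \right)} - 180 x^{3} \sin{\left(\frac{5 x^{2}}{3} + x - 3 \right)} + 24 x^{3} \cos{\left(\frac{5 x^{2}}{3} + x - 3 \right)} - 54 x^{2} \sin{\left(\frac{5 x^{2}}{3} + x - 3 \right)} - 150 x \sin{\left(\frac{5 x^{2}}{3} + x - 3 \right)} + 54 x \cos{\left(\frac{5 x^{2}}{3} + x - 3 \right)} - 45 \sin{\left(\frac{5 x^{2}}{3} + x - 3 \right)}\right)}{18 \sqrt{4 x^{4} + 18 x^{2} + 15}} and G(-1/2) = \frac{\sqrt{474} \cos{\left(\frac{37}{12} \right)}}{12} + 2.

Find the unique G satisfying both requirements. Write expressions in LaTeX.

G'(x) has the shape u'v + uv' for u = \sqrt{\frac{2 x^{4}}{3} + 3 x^{2} + \frac{5}{2}} and v = \cos{\left(\frac{5 x^{2}}{3} + x - 3 \right)} — it is the derivative of the product u*v.
A general antiderivative is \sqrt{\frac{2 x^{4}}{3} + 3 x^{2} + \frac{5}{2}} \cos{\left(\frac{5 x^{2}}{3} + x - 3 \right)} + C.
The condition gives C = \frac{\sqrt{474} \cos{\left(\frac{37}{12} \right)}}{12} + 2 - (\frac{\sqrt{474} \cos{\left(\frac{37}{12} \right)}}{12}) = 2.
So G(x) = \frac{\sqrt{6} \left(\sqrt{4 x^{4} + 18 x^{2} + 15} \cos{\left(\frac{5 x^{2}}{3} + x - 3 \right)} + 2 \sqrt{6}\right)}{6}.
Check: d/dx[\frac{\sqrt{6} \left(\sqrt{4 x^{4} + 18 x^{2} + 15} \cos{\left(\frac{5 x^{2}}{3} + x - 3 \right)} + 2 \sqrt{6}\right)}{6}] = \frac{- 40 \sqrt{6} x^{5} \sin{\left(\frac{5 x^{2}}{3} + x - 3 \right)} - 12 \sqrt{6} x^{4} \sin{\left(\frac{5 x^{2}}{3} + x - 3 \right)} - 180 \sqrt{6} x^{3} \sin{\left(\frac{5 x^{2}}{3} + x - 3 \right)} + 24 \sqrt{6} x^{3} \cos{\left(\frac{5 x^{2}}{3} + x - 3 \right)} - 54 \sqrt{6} x^{2} \sin{\left(\frac{5 x^{2}}{3} + x - 3 \right)} - 150 \sqrt{6} x \sin{\left(\frac{5 x^{2}}{3} + x - 3 \right)} + 54 \sqrt{6} x \cos{\left(\frac{5 x^{2}}{3} + x - 3 \right)} - 45 \sqrt{6} \sin{\left(\frac{5 x^{2}}{3} + x - 3 \right)}}{18 \sqrt{4 x^{4} + 18 x^{2} + 15}}, which equals G'(x).

G(x) = \frac{\sqrt{6} \left(\sqrt{4 x^{4} + 18 x^{2} + 15} \cos{\left(\frac{5 x^{2}}{3} + x - 3 \right)} + 2 \sqrt{6}\right)}{6}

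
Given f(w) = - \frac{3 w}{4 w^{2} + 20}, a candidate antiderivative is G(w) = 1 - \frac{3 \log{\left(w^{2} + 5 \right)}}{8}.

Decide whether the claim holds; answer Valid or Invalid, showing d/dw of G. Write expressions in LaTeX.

d/dw[G] = - \frac{3 w}{4 w^{2} + 20}
This equals f(w) exactly, so the claim holds.

Valid - differentiating G returns exactly f.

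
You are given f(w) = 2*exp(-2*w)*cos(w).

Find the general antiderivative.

A first test for any F(w): its w-derivative must equal f(w) identically.
Check: d/dw[2*exp(-2*w)*sin(w)/5 - 4*exp(-2*w)*cos(w)/5] = 2*exp(-2*w)*cos(w) = f(w).

F(w) = 2*exp(-2*w)*sin(w)/5 - 4*exp(-2*w)*cos(w)/5 + C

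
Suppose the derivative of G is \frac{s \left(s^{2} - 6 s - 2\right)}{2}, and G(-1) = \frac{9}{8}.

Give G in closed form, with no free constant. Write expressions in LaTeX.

G(s) = \frac{s^{4}}{8} - s^{3} - \frac{s^{2}}{2} + \frac{1}{2}

Check a candidate G(s) by differentiating: d/ds[G] must match the given G'(s).
A general antiderivative is \frac{s^{4}}{8} - s^{3} - \frac{s^{2}}{2} + C.
The condition gives C = \frac{9}{8} - (\frac{5}{8}) = \frac{1}{2}.
So G(s) = \frac{s^{4}}{8} - s^{3} - \frac{s^{2}}{2} + \frac{1}{2}.
Check: d/ds[\frac{s^{4}}{8} - s^{3} - \frac{s^{2}}{2} + \frac{1}{2}] = \frac{s^{3}}{2} - 3 s^{2} - s, which equals G'(s).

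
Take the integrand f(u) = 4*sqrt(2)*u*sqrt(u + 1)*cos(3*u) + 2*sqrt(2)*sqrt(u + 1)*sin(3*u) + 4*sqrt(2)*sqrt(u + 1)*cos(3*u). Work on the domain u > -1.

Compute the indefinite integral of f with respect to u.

f has the shape v'r + vr' for v = 2*(2*u + 2)**(3/2)/3 and r = sin(3*u) — it is the derivative of the product v*r.
Check: d/du[4*u*sqrt(2*u + 2)*sin(3*u)/3 + 4*sqrt(2*u + 2)*sin(3*u)/3] = (4*sqrt(2)*u**2*cos(3*u) + 2*sqrt(2)*u*sin(3*u) + 8*sqrt(2)*u*cos(3*u) + 2*sqrt(2)*sin(3*u) + 4*sqrt(2)*cos(3*u))/sqrt(u + 1), which equals f(u).

F(u) = 4*u*sqrt(2*u + 2)*sin(3*u)/3 + 4*sqrt(2*u + 2)*sin(3*u)/3 + C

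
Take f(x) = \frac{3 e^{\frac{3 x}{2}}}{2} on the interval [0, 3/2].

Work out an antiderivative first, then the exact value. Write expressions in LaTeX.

Antiderivative: F(x) = e^{\frac{3 x}{2}}; value = -1 + e^{\frac{9}{4}}

Check any antiderivative F(x) by computing F'(x) and comparing it with f(x).
F(x) = e^{\frac{3 x}{2}} is an antiderivative of f.
Check: d/dx[e^{\frac{3 x}{2}}] = \frac{3 e^{\frac{3 x}{2}}}{2} = f(x).
F(3/2) = e^{\frac{9}{4}}; F(0) = 1.
Integral = F(3/2) - F(0) = -1 + e^{\frac{9}{4}}.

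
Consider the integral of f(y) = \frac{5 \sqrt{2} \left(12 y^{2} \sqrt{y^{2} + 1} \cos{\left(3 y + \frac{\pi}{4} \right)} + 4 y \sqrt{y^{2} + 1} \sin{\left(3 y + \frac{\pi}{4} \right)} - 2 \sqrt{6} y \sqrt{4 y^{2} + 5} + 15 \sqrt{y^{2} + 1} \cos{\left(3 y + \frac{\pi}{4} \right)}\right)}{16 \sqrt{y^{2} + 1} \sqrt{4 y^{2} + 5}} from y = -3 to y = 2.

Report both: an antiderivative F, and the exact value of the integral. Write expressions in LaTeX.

Antiderivative: F(y) = \frac{\sqrt{2} \left(- 10 \sqrt{6} \sqrt{y^{2} + 1} + 5 \sqrt{4 y^{2} + 5} \sin{\left(3 y + \frac{\pi}{4} \right)}\right)}{16}; value = - \frac{5 \sqrt{15}}{4} + \frac{5 \sqrt{42} \sin{\left(\frac{\pi}{4} + 6 \right)}}{16} - \frac{5 \sqrt{82} \cos{\left(\frac{\pi}{4} + 9 \right)}}{16} + \frac{5 \sqrt{30}}{4}

Differentiate the proposed F(y) back; it has to land on f(y) exactly.
F(y) = \frac{\sqrt{2} \left(- 10 \sqrt{6} \sqrt{y^{2} + 1} + 5 \sqrt{4 y^{2} + 5} \sin{\left(3 y + \frac{\pi}{4} \right)}\right)}{16} is an antiderivative of f.
Check: d/dy[\frac{\sqrt{2} \left(- 10 \sqrt{6} \sqrt{y^{2} + 1} + 5 \sqrt{4 y^{2} + 5} \sin{\left(3 y + \frac{\pi}{4} \right)}\right)}{16}] = \frac{60 \sqrt{2} y^{2} \sqrt{y^{2} + 1} \cos{\left(3 y + \frac{\pi}{4} \right)} + 20 \sqrt{2} y \sqrt{y^{2} + 1} \sin{\left(3 y + \frac{\pi}{4} \right)} - 20 \sqrt{3} y \sqrt{4 y^{2} + 5} + 75 \sqrt{2} \sqrt{y^{2} + 1} \cos{\left(3 y + \frac{\pi}{4} \right)}}{16 \sqrt{y^{2} + 1} \sqrt{4 y^{2} + 5}}, which equals f(y).
F(2) = - \frac{5 \sqrt{15}}{4} + \frac{5 \sqrt{42} \sin{\left(\frac{\pi}{4} + 6 \right)}}{16}; F(-3) = - \frac{5 \sqrt{30}}{4} + \frac{5 \sqrt{82} \cos{\left(\frac{\pi}{4} + 9 \right)}}{16}.
Integral = F(2) - F(-3) = - \frac{5 \sqrt{15}}{4} + \frac{5 \sqrt{42} \sin{\left(\frac{\pi}{4} + 6 \right)}}{16} - \frac{5 \sqrt{82} \cos{\left(\frac{\pi}{4} + 9 \right)}}{16} + \frac{5 \sqrt{30}}{4}.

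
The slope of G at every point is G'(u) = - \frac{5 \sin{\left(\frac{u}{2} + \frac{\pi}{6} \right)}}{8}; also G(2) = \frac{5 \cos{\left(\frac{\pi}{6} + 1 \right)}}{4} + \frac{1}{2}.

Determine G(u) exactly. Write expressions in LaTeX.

For G(u) to be correct, d/du[G] must agree with the stated G'(u) identically.
A general antiderivative is \frac{5 \cos{\left(\frac{u}{2} + \frac{\pi}{6} \right)}}{4} + C.
The condition gives C = \frac{5 \cos{\left(\frac{\pi}{6} + 1 \right)}}{4} + \frac{1}{2} - (\frac{5 \cos{\left(\frac{\pi}{6} + 1 \right)}}{4}) = \frac{1}{2}.
So G(u) = \frac{5 \cos{\left(\frac{u}{2} + \frac{\pi}{6} \right)}}{4} + \frac{1}{2}.
Check: d/du[\frac{5 \cos{\left(\frac{u}{2} + \frac{\pi}{6} \right)}}{4} + \frac{1}{2}] = - \frac{5 \sin{\left(\frac{u}{2} + \frac{\pi}{6} \right)}}{8} = G'(u).

G(u) = \frac{5 \cos{\left(\frac{u}{2} + \frac{\pi}{6} \right)}}{4} + \frac{1}{2}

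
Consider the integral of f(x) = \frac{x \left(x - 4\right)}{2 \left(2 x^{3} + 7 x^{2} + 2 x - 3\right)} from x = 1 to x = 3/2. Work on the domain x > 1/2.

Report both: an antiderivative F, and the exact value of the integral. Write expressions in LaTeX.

Antiderivative: F(x) = - \frac{\log{\left(x - \frac{1}{2} \right)}}{12} - \frac{5 \log{\left(x + 1 \right)}}{12} + \frac{3 \log{\left(x + 3 \right)}}{4}; value = - \frac{3 \log{\left(4 \right)}}{4} - \frac{5 \log{\left(\frac{5}{2} \right)}}{12} + \frac{\log{\left(2 \right)}}{3} + \frac{3 \log{\left(\frac{9}{2} \right)}}{4}

Factor the denominator (2 \left(x + 1\right) \left(x + 3\right) \left(2 x - 1\right)) and decompose: f = - \frac{1}{6 \left(2 x - 1\right)} + \frac{3}{4 \left(x + 3\right)} - \frac{5}{12 \left(x + 1\right)}; each piece integrates to a log, atan, or power term.
F(x) = - \frac{\log{\left(x - \frac{1}{2} \right)}}{12} - \frac{5 \log{\left(x + 1 \right)}}{12} + \frac{3 \log{\left(x + 3 \right)}}{4} is an antiderivative of f.
Check: d/dx[- \frac{\log{\left(x - \frac{1}{2} \right)}}{12} - \frac{5 \log{\left(x + 1 \right)}}{12} + \frac{3 \log{\left(x + 3 \right)}}{4}] = \frac{x^{2} - 4 x}{4 x^{3} + 14 x^{2} + 4 x - 6}, which equals f(x).
F(3/2) = - \frac{5 \log{\left(\frac{5}{2} \right)}}{12} + \frac{3 \log{\left(\frac{9}{2} \right)}}{4}; F(1) = - \frac{\log{\left(2 \right)}}{3} + \frac{3 \log{\left(4 \right)}}{4}.
Integral = F(3/2) - F(1) = - \frac{3 \log{\left(4 \right)}}{4} - \frac{5 \log{\left(\frac{5}{2} \right)}}{12} + \frac{\log{\left(2 \right)}}{3} + \frac{3 \log{\left(\frac{9}{2} \right)}}{4}.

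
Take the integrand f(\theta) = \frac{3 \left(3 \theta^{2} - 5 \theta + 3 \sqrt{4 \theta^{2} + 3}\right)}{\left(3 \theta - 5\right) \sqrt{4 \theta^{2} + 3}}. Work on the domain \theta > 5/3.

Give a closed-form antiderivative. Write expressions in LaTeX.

An antiderivative is F(\theta) = \frac{3 \left(\sqrt{4 \theta^{2} + 3} + 4 \log{\left(3 \theta - 5 \right)}\right)}{4}.

A first test for any F(\theta): its \theta-derivative must equal f(\theta) identically.
Check: d/d\theta[\frac{3 \left(\sqrt{4 \theta^{2} + 3} + 4 \log{\left(3 \theta - 5 \right)}\right)}{4}] = \frac{9 \theta^{2} - 15 \theta + 9 \sqrt{4 \theta^{2} + 3}}{3 \theta \sqrt{4 \theta^{2} + 3} - 5 \sqrt{4 \theta^{2} + 3}}, which equals f(\theta).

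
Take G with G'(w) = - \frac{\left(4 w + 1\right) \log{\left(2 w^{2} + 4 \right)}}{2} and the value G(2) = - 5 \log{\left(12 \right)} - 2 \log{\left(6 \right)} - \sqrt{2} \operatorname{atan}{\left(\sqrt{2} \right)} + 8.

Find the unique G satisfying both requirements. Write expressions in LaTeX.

G(w) = - w^{2} \log{\left(2 w^{2} + 4 \right)} + w^{2} - \frac{w \log{\left(2 w^{2} + 4 \right)}}{2} + w - 2 \log{\left(w^{2} + 2 \right)} - \sqrt{2} \operatorname{atan}{\left(\frac{\sqrt{2} w}{2} \right)} + 2

A first test for any G(w): its w-derivative must equal the given G'(w).
A general antiderivative is w^{2} + w + \left(- w^{2} - \frac{w}{2}\right) \log{\left(2 w^{2} + 4 \right)} - 2 \log{\left(w^{2} + 2 \right)} - \sqrt{2} \operatorname{atan}{\left(\frac{\sqrt{2} w}{2} \right)} + C.
The condition gives C = - 5 \log{\left(12 \right)} - 2 \log{\left(6 \right)} - \sqrt{2} \operatorname{atan}{\left(\sqrt{2} \right)} + 8 - (- 5 \log{\left(12 \right)} - 2 \log{\left(6 \right)} - \sqrt{2} \operatorname{atan}{\left(\sqrt{2} \right)} + 6) = 2.
So G(w) = - w^{2} \log{\left(2 w^{2} + 4 \right)} + w^{2} - \frac{w \log{\left(2 w^{2} + 4 \right)}}{2} + w - 2 \log{\left(w^{2} + 2 \right)} - \sqrt{2} \operatorname{atan}{\left(\frac{\sqrt{2} w}{2} \right)} + 2.
Check: d/dw[- w^{2} \log{\left(2 w^{2} + 4 \right)} + w^{2} - \frac{w \log{\left(2 w^{2} + 4 \right)}}{2} + w - 2 \log{\left(w^{2} + 2 \right)} - \sqrt{2} \operatorname{atan}{\left(\frac{\sqrt{2} w}{2} \right)} + 2] = - 2 w \log{\left(w^{2} + 2 \right)} - 2 w \log{\left(2 \right)} - \frac{\log{\left(w^{2} + 2 \right)}}{2} - \frac{\log{\left(2 \right)}}{2}, which equals G'(w).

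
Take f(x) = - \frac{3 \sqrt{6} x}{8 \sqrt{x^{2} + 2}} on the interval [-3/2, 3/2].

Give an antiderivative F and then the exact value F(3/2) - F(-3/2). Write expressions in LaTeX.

Antiderivative: F(x) = - \frac{3 \sqrt{6} \sqrt{x^{2} + 2}}{8}; value = 0

f matches the chain-rule pattern g'(h)*h' with inner function h(x) = \frac{3 x^{2}}{2} + 3; substituting u = h(x) collapses the integral.
F(x) = - \frac{3 \sqrt{6} \sqrt{x^{2} + 2}}{8} is an antiderivative of f.
Check: d/dx[- \frac{3 \sqrt{6} \sqrt{x^{2} + 2}}{8}] = - \frac{3 \sqrt{6} x}{8 \sqrt{x^{2} + 2}} = f(x).
F(3/2) = - \frac{3 \sqrt{102}}{16}; F(-3/2) = - \frac{3 \sqrt{102}}{16}.
Integral = F(3/2) - F(-3/2) = 0.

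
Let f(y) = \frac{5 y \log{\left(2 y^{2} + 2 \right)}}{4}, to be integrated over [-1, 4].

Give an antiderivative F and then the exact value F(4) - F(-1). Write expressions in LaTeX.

Antiderivative: F(y) = \frac{5 \left(y^{2} \log{\left(2 y^{2} + 2 \right)} - y^{2} + \log{\left(y^{2} + 1 \right)}\right)}{8}; value = - \frac{75}{8} - \frac{5 \log{\left(4 \right)}}{8} - \frac{5 \log{\left(2 \right)}}{8} + \frac{5 \log{\left(17 \right)}}{8} + 10 \log{\left(34 \right)}

For F(y) to be correct the identity F'(y) - f(y) = 0 must hold.
F(y) = \frac{5 \left(y^{2} \log{\left(2 y^{2} + 2 \right)} - y^{2} + \log{\left(y^{2} + 1 \right)}\right)}{8} is an antiderivative of f.
Check: d/dy[\frac{5 \left(y^{2} \log{\left(2 y^{2} + 2 \right)} - y^{2} + \log{\left(y^{2} + 1 \right)}\right)}{8}] = \frac{5 y \log{\left(y^{2} + 1 \right)}}{4} + \frac{5 y \log{\left(2 \right)}}{4}, which equals f(y).
F(4) = -10 + \frac{5 \log{\left(17 \right)}}{8} + 10 \log{\left(34 \right)}; F(-1) = - \frac{5}{8} + \frac{5 \log{\left(2 \right)}}{8} + \frac{5 \log{\left(4 \right)}}{8}.
Integral = F(4) - F(-1) = - \frac{75}{8} - \frac{5 \log{\left(4 \right)}}{8} - \frac{5 \log{\left(2 \right)}}{8} + \frac{5 \log{\left(17 \right)}}{8} + 10 \log{\left(34 \right)}.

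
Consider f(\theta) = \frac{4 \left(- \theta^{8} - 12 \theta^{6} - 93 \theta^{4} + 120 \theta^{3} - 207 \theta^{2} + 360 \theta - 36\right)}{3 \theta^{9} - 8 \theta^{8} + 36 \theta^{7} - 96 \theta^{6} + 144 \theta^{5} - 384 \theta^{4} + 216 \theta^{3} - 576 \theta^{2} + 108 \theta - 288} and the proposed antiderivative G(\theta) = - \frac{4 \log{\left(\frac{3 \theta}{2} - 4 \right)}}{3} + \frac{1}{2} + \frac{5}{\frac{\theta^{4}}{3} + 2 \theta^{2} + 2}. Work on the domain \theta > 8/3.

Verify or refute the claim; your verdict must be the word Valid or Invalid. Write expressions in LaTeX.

Valid - differentiating G returns exactly f.

d/d\theta[G] = \frac{- 4 \theta^{8} - 48 \theta^{6} - 372 \theta^{4} + 480 \theta^{3} - 828 \theta^{2} + 1440 \theta - 144}{3 \theta^{9} - 8 \theta^{8} + 36 \theta^{7} - 96 \theta^{6} + 144 \theta^{5} - 384 \theta^{4} + 216 \theta^{3} - 576 \theta^{2} + 108 \theta - 288}
This equals f(\theta) exactly, so the claim holds.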